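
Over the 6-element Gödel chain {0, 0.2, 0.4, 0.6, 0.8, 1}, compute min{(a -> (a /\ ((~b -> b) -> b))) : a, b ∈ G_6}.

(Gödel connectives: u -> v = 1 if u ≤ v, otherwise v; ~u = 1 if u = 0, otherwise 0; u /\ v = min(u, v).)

0.20

The minimum is attained at a = 0.4, b = 0.2:
  ~b: Gödel ¬ of 0.2 = 0 (operand ≠ 0)
  (~b -> b): 0 ≤ 0.2, so result = 1
  ((~b -> b) -> b): 1 > 0.2, so result = 0.2
  (a /\ ((~b -> b) -> b)) = min(0.4, 0.2) = 0.2
  (a -> (a /\ ((~b -> b) -> b))): 0.4 > 0.2, so result = 0.2
Checking all 36 assignments confirms none give a value below 0.20.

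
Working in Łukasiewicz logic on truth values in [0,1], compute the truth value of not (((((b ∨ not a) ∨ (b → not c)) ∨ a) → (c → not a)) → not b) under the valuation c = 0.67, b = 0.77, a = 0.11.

0.77

not a: Łukasiewicz ¬ gives 1 − 0.11 = 0.89
(b ∨ not a) = max(0.77, 0.89) = 0.89
not c: Łukasiewicz ¬ gives 1 − 0.67 = 0.33
(b → not c): min(1, 1 − 0.77 + 0.33) = 0.56
((b ∨ not a) ∨ (b → not c)) = max(0.89, 0.56) = 0.89
(((b ∨ not a) ∨ (b → not c)) ∨ a) = max(0.89, 0.11) = 0.89
not a: Łukasiewicz ¬ gives 1 − 0.11 = 0.89
(c → not a): min(1, 1 − 0.67 + 0.89) = 1
((((b ∨ not a) ∨ (b → not c)) ∨ a) → (c → not a)): min(1, 1 − 0.89 + 1) = 1
not b: Łukasiewicz ¬ gives 1 − 0.77 = 0.23
(((((b ∨ not a) ∨ (b → not c)) ∨ a) → (c → not a)) → not b): min(1, 1 − 1 + 0.23) = 0.23
not (((((b ∨ not a) ∨ (b → not c)) ∨ a) → (c → not a)) → not b): Łukasiewicz ¬ gives 1 − 0.23 = 0.77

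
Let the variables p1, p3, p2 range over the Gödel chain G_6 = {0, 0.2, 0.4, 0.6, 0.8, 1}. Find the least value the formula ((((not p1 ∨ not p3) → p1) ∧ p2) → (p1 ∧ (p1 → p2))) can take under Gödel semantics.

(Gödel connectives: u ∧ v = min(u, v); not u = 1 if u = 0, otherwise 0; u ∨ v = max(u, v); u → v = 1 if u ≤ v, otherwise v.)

0.20

The minimum is attained at p1 = 0.2, p3 = 0.2, p2 = 0.4:
  not p1: Gödel ¬ of 0.2 = 0 (operand ≠ 0)
  not p3: Gödel ¬ of 0.2 = 0 (operand ≠ 0)
  (not p1 ∨ not p3) = max(0, 0) = 0
  ((not p1 ∨ not p3) → p1): 0 ≤ 0.2, so result = 1
  (((not p1 ∨ not p3) → p1) ∧ p2) = min(1, 0.4) = 0.4
  (p1 → p2): 0.2 ≤ 0.4, so result = 1
  (p1 ∧ (p1 → p2)) = min(0.2, 1) = 0.2
  ((((not p1 ∨ not p3) → p1) ∧ p2) → (p1 ∧ (p1 → p2))): 0.4 > 0.2, so result = 0.2
Checking all 216 assignments confirms none give a value below 0.20.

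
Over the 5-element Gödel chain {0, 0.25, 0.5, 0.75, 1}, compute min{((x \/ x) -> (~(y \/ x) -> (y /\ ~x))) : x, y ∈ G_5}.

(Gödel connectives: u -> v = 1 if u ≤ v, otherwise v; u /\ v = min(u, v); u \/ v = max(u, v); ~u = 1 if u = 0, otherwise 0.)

Every assignment gives 1. For instance at x = 0, y = 0:
  (x \/ x) = max(0, 0) = 0
  (y \/ x) = max(0, 0) = 0
  ~(y \/ x): Gödel ¬ of 0 = 1 (operand is 0)
  ~x: Gödel ¬ of 0 = 1 (operand is 0)
  (y /\ ~x) = min(0, 1) = 0
  (~(y \/ x) -> (y /\ ~x)): 1 > 0, so result = 0
  ((x \/ x) -> (~(y \/ x) -> (y /\ ~x))): 0 ≤ 0, so result = 1
All 25 assignments give value 1 — the formula is a G_5-tautology.

1.00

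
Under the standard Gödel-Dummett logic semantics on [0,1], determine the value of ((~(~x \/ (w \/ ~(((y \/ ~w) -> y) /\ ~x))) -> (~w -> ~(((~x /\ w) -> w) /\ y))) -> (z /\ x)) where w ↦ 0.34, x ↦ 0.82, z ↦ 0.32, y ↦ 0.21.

0.32

~x: Gödel ¬ of 0.82 = 0 (operand ≠ 0)
~w: Gödel ¬ of 0.34 = 0 (operand ≠ 0)
(y \/ ~w) = max(0.21, 0) = 0.21
((y \/ ~w) -> y): 0.21 ≤ 0.21, so result = 1
~x: Gödel ¬ of 0.82 = 0 (operand ≠ 0)
(((y \/ ~w) -> y) /\ ~x) = min(1, 0) = 0
~(((y \/ ~w) -> y) /\ ~x): Gödel ¬ of 0 = 1 (operand is 0)
(w \/ ~(((y \/ ~w) -> y) /\ ~x)) = max(0.34, 1) = 1
(~x \/ (w \/ ~(((y \/ ~w) -> y) /\ ~x))) = max(0, 1) = 1
~(~x \/ (w \/ ~(((y \/ ~w) -> y) /\ ~x))): Gödel ¬ of 1 = 0 (operand ≠ 0)
~w: Gödel ¬ of 0.34 = 0 (operand ≠ 0)
~x: Gödel ¬ of 0.82 = 0 (operand ≠ 0)
(~x /\ w) = min(0, 0.34) = 0
((~x /\ w) -> w): 0 ≤ 0.34, so result = 1
(((~x /\ w) -> w) /\ y) = min(1, 0.21) = 0.21
~(((~x /\ w) -> w) /\ y): Gödel ¬ of 0.21 = 0 (operand ≠ 0)
(~w -> ~(((~x /\ w) -> w) /\ y)): 0 ≤ 0, so result = 1
(~(~x \/ (w \/ ~(((y \/ ~w) -> y) /\ ~x))) -> (~w -> ~(((~x /\ w) -> w) /\ y))): 0 ≤ 1, so result = 1
(z /\ x) = min(0.32, 0.82) = 0.32
((~(~x \/ (w \/ ~(((y \/ ~w) -> y) /\ ~x))) -> (~w -> ~(((~x /\ w) -> w) /\ y))) -> (z /\ x)): 1 > 0.32, so result = 0.32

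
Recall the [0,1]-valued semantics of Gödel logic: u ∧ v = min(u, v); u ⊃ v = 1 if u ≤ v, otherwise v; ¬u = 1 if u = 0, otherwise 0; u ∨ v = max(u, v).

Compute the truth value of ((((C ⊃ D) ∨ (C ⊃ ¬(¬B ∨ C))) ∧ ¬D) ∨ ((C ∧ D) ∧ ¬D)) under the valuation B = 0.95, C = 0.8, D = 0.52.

(C ⊃ D): 0.8 > 0.52, so result = 0.52
¬B: Gödel ¬ of 0.95 = 0 (operand ≠ 0)
(¬B ∨ C) = max(0, 0.8) = 0.8
¬(¬B ∨ C): Gödel ¬ of 0.8 = 0 (operand ≠ 0)
(C ⊃ ¬(¬B ∨ C)): 0.8 > 0, so result = 0
((C ⊃ D) ∨ (C ⊃ ¬(¬B ∨ C))) = max(0.52, 0) = 0.52
¬D: Gödel ¬ of 0.52 = 0 (operand ≠ 0)
(((C ⊃ D) ∨ (C ⊃ ¬(¬B ∨ C))) ∧ ¬D) = min(0.52, 0) = 0
(C ∧ D) = min(0.8, 0.52) = 0.52
¬D: Gödel ¬ of 0.52 = 0 (operand ≠ 0)
((C ∧ D) ∧ ¬D) = min(0.52, 0) = 0
((((C ⊃ D) ∨ (C ⊃ ¬(¬B ∨ C))) ∧ ¬D) ∨ ((C ∧ D) ∧ ¬D)) = max(0, 0) = 0

0.00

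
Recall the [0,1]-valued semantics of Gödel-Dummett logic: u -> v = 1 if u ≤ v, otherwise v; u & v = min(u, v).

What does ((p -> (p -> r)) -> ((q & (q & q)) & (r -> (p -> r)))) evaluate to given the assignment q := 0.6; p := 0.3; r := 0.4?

(p -> r): 0.3 ≤ 0.4, so result = 1
(p -> (p -> r)): 0.3 ≤ 1, so result = 1
(q & q) = min(0.6, 0.6) = 0.6
(q & (q & q)) = min(0.6, 0.6) = 0.6
(p -> r): 0.3 ≤ 0.4, so result = 1
(r -> (p -> r)): 0.4 ≤ 1, so result = 1
((q & (q & q)) & (r -> (p -> r))) = min(0.6, 1) = 0.6
((p -> (p -> r)) -> ((q & (q & q)) & (r -> (p -> r)))): 1 > 0.6, so result = 0.6

0.60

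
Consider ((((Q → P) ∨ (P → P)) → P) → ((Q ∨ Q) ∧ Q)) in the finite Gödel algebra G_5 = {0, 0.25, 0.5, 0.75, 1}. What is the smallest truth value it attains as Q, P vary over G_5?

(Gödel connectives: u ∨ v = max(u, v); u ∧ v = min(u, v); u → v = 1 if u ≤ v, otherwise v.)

0.00

The minimum is attained at Q = 0, P = 0.25:
  (Q → P): 0 ≤ 0.25, so result = 1
  (P → P): 0.25 ≤ 0.25, so result = 1
  ((Q → P) ∨ (P → P)) = max(1, 1) = 1
  (((Q → P) ∨ (P → P)) → P): 1 > 0.25, so result = 0.25
  (Q ∨ Q) = max(0, 0) = 0
  ((Q ∨ Q) ∧ Q) = min(0, 0) = 0
  ((((Q → P) ∨ (P → P)) → P) → ((Q ∨ Q) ∧ Q)): 0.25 > 0, so result = 0
Checking all 25 assignments confirms none give a value below 0.00.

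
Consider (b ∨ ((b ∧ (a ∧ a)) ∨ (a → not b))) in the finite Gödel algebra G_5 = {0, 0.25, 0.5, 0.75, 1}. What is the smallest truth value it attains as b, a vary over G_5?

0.25

The minimum is attained at b = 0.25, a = 0.25:
  (a ∧ a) = min(0.25, 0.25) = 0.25
  (b ∧ (a ∧ a)) = min(0.25, 0.25) = 0.25
  not b: Gödel ¬ of 0.25 = 0 (operand ≠ 0)
  (a → not b): 0.25 > 0, so result = 0
  ((b ∧ (a ∧ a)) ∨ (a → not b)) = max(0.25, 0) = 0.25
  (b ∨ ((b ∧ (a ∧ a)) ∨ (a → not b))) = max(0.25, 0.25) = 0.25
Checking all 25 assignments confirms none give a value below 0.25.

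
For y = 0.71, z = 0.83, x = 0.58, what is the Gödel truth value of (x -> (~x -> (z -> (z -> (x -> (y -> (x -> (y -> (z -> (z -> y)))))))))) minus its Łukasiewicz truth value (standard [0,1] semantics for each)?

Gödel evaluation:
  ~x: Gödel ¬ of 0.58 = 0 (operand ≠ 0)
  (z -> y): 0.83 > 0.71, so result = 0.71
  (z -> (z -> y)): 0.83 > 0.71, so result = 0.71
  (y -> (z -> (z -> y))): 0.71 ≤ 0.71, so result = 1
  (x -> (y -> (z -> (z -> y)))): 0.58 ≤ 1, so result = 1
  (y -> (x -> (y -> (z -> (z -> y))))): 0.71 ≤ 1, so result = 1
  (x -> (y -> (x -> (y -> (z -> (z -> y)))))): 0.58 ≤ 1, so result = 1
  (z -> (x -> (y -> (x -> (y -> (z -> (z -> y))))))): 0.83 ≤ 1, so result = 1
  (z -> (z -> (x -> (y -> (x -> (y -> (z -> (z -> y)))))))): 0.83 ≤ 1, so result = 1
  (~x -> (z -> (z -> (x -> (y -> (x -> (y -> (z -> (z -> y))))))))): 0 ≤ 1, so result = 1
  (x -> (~x -> (z -> (z -> (x -> (y -> (x -> (y -> (z -> (z -> y)))))))))): 0.58 ≤ 1, so result = 1
  Gödel value = 1
Łukasiewicz evaluation:
  ~x: Łukasiewicz ¬ gives 1 − 0.58 = 0.42
  (z -> y): min(1, 1 − 0.83 + 0.71) = 0.88
  (z -> (z -> y)): min(1, 1 − 0.83 + 0.88) = 1
  (y -> (z -> (z -> y))): min(1, 1 − 0.71 + 1) = 1
  (x -> (y -> (z -> (z -> y)))): min(1, 1 − 0.58 + 1) = 1
  (y -> (x -> (y -> (z -> (z -> y))))): min(1, 1 − 0.71 + 1) = 1
  (x -> (y -> (x -> (y -> (z -> (z -> y)))))): min(1, 1 − 0.58 + 1) = 1
  (z -> (x -> (y -> (x -> (y -> (z -> (z -> y))))))): min(1, 1 − 0.83 + 1) = 1
  (z -> (z -> (x -> (y -> (x -> (y -> (z -> (z -> y)))))))): min(1, 1 − 0.83 + 1) = 1
  (~x -> (z -> (z -> (x -> (y -> (x -> (y -> (z -> (z -> y))))))))): min(1, 1 − 0.42 + 1) = 1
  (x -> (~x -> (z -> (z -> (x -> (y -> (x -> (y -> (z -> (z -> y)))))))))): min(1, 1 − 0.58 + 1) = 1
  Łukasiewicz value = 1
Difference: 1 − 1 = 0.00

0.00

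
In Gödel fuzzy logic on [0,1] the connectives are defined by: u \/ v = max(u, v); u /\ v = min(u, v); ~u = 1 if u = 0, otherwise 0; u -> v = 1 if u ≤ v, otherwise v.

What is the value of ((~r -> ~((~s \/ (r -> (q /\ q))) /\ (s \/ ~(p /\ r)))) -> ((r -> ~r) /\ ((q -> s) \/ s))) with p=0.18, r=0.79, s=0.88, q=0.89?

0.00

~r: Gödel ¬ of 0.79 = 0 (operand ≠ 0)
~s: Gödel ¬ of 0.88 = 0 (operand ≠ 0)
(q /\ q) = min(0.89, 0.89) = 0.89
(r -> (q /\ q)): 0.79 ≤ 0.89, so result = 1
(~s \/ (r -> (q /\ q))) = max(0, 1) = 1
(p /\ r) = min(0.18, 0.79) = 0.18
~(p /\ r): Gödel ¬ of 0.18 = 0 (operand ≠ 0)
(s \/ ~(p /\ r)) = max(0.88, 0) = 0.88
((~s \/ (r -> (q /\ q))) /\ (s \/ ~(p /\ r))) = min(1, 0.88) = 0.88
~((~s \/ (r -> (q /\ q))) /\ (s \/ ~(p /\ r))): Gödel ¬ of 0.88 = 0 (operand ≠ 0)
(~r -> ~((~s \/ (r -> (q /\ q))) /\ (s \/ ~(p /\ r)))): 0 ≤ 0, so result = 1
~r: Gödel ¬ of 0.79 = 0 (operand ≠ 0)
(r -> ~r): 0.79 > 0, so result = 0
(q -> s): 0.89 > 0.88, so result = 0.88
((q -> s) \/ s) = max(0.88, 0.88) = 0.88
((r -> ~r) /\ ((q -> s) \/ s)) = min(0, 0.88) = 0
((~r -> ~((~s \/ (r -> (q /\ q))) /\ (s \/ ~(p /\ r)))) -> ((r -> ~r) /\ ((q -> s) \/ s))): 1 > 0, so result = 0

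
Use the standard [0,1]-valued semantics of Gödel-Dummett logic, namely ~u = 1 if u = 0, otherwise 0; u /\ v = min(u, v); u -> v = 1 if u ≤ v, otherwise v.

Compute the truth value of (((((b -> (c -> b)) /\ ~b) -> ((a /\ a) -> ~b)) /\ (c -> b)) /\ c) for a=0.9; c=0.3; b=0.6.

0.30

(c -> b): 0.3 ≤ 0.6, so result = 1
(b -> (c -> b)): 0.6 ≤ 1, so result = 1
~b: Gödel ¬ of 0.6 = 0 (operand ≠ 0)
((b -> (c -> b)) /\ ~b) = min(1, 0) = 0
(a /\ a) = min(0.9, 0.9) = 0.9
~b: Gödel ¬ of 0.6 = 0 (operand ≠ 0)
((a /\ a) -> ~b): 0.9 > 0, so result = 0
(((b -> (c -> b)) /\ ~b) -> ((a /\ a) -> ~b)): 0 ≤ 0, so result = 1
(c -> b): 0.3 ≤ 0.6, so result = 1
((((b -> (c -> b)) /\ ~b) -> ((a /\ a) -> ~b)) /\ (c -> b)) = min(1, 1) = 1
(((((b -> (c -> b)) /\ ~b) -> ((a /\ a) -> ~b)) /\ (c -> b)) /\ c) = min(1, 0.3) = 0.3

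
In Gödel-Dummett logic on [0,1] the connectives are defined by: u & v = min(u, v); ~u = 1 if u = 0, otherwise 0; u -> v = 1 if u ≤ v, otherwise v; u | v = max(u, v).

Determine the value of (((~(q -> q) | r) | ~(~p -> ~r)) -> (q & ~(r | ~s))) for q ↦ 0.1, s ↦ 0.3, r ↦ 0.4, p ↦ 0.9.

0.00

(q -> q): 0.1 ≤ 0.1, so result = 1
~(q -> q): Gödel ¬ of 1 = 0 (operand ≠ 0)
(~(q -> q) | r) = max(0, 0.4) = 0.4
~p: Gödel ¬ of 0.9 = 0 (operand ≠ 0)
~r: Gödel ¬ of 0.4 = 0 (operand ≠ 0)
(~p -> ~r): 0 ≤ 0, so result = 1
~(~p -> ~r): Gödel ¬ of 1 = 0 (operand ≠ 0)
((~(q -> q) | r) | ~(~p -> ~r)) = max(0.4, 0) = 0.4
~s: Gödel ¬ of 0.3 = 0 (operand ≠ 0)
(r | ~s) = max(0.4, 0) = 0.4
~(r | ~s): Gödel ¬ of 0.4 = 0 (operand ≠ 0)
(q & ~(r | ~s)) = min(0.1, 0) = 0
(((~(q -> q) | r) | ~(~p -> ~r)) -> (q & ~(r | ~s))): 0.4 > 0, so result = 0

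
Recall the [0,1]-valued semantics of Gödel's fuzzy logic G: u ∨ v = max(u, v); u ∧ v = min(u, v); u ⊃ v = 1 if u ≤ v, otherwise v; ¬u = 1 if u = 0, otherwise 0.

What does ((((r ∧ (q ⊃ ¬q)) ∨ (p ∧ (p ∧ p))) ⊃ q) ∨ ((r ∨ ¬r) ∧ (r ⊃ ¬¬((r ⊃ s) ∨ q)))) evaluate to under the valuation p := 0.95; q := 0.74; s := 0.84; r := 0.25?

¬q: Gödel ¬ of 0.74 = 0 (operand ≠ 0)
(q ⊃ ¬q): 0.74 > 0, so result = 0
(r ∧ (q ⊃ ¬q)) = min(0.25, 0) = 0
(p ∧ p) = min(0.95, 0.95) = 0.95
(p ∧ (p ∧ p)) = min(0.95, 0.95) = 0.95
((r ∧ (q ⊃ ¬q)) ∨ (p ∧ (p ∧ p))) = max(0, 0.95) = 0.95
(((r ∧ (q ⊃ ¬q)) ∨ (p ∧ (p ∧ p))) ⊃ q): 0.95 > 0.74, so result = 0.74
¬r: Gödel ¬ of 0.25 = 0 (operand ≠ 0)
(r ∨ ¬r) = max(0.25, 0) = 0.25
(r ⊃ s): 0.25 ≤ 0.84, so result = 1
((r ⊃ s) ∨ q) = max(1, 0.74) = 1
¬((r ⊃ s) ∨ q): Gödel ¬ of 1 = 0 (operand ≠ 0)
¬¬((r ⊃ s) ∨ q): Gödel ¬ of 0 = 1 (operand is 0)
(r ⊃ ¬¬((r ⊃ s) ∨ q)): 0.25 ≤ 1, so result = 1
((r ∨ ¬r) ∧ (r ⊃ ¬¬((r ⊃ s) ∨ q))) = min(0.25, 1) = 0.25
((((r ∧ (q ⊃ ¬q)) ∨ (p ∧ (p ∧ p))) ⊃ q) ∨ ((r ∨ ¬r) ∧ (r ⊃ ¬¬((r ⊃ s) ∨ q)))) = max(0.74, 0.25) = 0.74

0.74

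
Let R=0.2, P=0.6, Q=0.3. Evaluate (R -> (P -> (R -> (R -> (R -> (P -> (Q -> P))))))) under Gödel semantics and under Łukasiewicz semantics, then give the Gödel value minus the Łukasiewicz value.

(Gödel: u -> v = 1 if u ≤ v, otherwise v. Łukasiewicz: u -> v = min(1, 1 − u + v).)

0.00

Gödel evaluation:
  (Q -> P): 0.3 ≤ 0.6, so result = 1
  (P -> (Q -> P)): 0.6 ≤ 1, so result = 1
  (R -> (P -> (Q -> P))): 0.2 ≤ 1, so result = 1
  (R -> (R -> (P -> (Q -> P)))): 0.2 ≤ 1, so result = 1
  (R -> (R -> (R -> (P -> (Q -> P))))): 0.2 ≤ 1, so result = 1
  (P -> (R -> (R -> (R -> (P -> (Q -> P)))))): 0.6 ≤ 1, so result = 1
  (R -> (P -> (R -> (R -> (R -> (P -> (Q -> P))))))): 0.2 ≤ 1, so result = 1
  Gödel value = 1
Łukasiewicz evaluation:
  (Q -> P): min(1, 1 − 0.3 + 0.6) = 1
  (P -> (Q -> P)): min(1, 1 − 0.6 + 1) = 1
  (R -> (P -> (Q -> P))): min(1, 1 − 0.2 + 1) = 1
  (R -> (R -> (P -> (Q -> P)))): min(1, 1 − 0.2 + 1) = 1
  (R -> (R -> (R -> (P -> (Q -> P))))): min(1, 1 − 0.2 + 1) = 1
  (P -> (R -> (R -> (R -> (P -> (Q -> P)))))): min(1, 1 − 0.6 + 1) = 1
  (R -> (P -> (R -> (R -> (R -> (P -> (Q -> P))))))): min(1, 1 − 0.2 + 1) = 1
  Łukasiewicz value = 1
Difference: 1 − 1 = 0.00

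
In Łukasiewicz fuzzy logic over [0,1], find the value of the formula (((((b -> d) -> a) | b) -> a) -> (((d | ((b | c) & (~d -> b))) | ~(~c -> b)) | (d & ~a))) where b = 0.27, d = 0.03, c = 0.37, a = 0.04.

(b -> d): min(1, 1 − 0.27 + 0.03) = 0.76
((b -> d) -> a): min(1, 1 − 0.76 + 0.04) = 0.28
(((b -> d) -> a) | b) = max(0.28, 0.27) = 0.28
((((b -> d) -> a) | b) -> a): min(1, 1 − 0.28 + 0.04) = 0.76
(b | c) = max(0.27, 0.37) = 0.37
~d: Łukasiewicz ¬ gives 1 − 0.03 = 0.97
(~d -> b): min(1, 1 − 0.97 + 0.27) = 0.3
((b | c) & (~d -> b)) = min(0.37, 0.3) = 0.3
(d | ((b | c) & (~d -> b))) = max(0.03, 0.3) = 0.3
~c: Łukasiewicz ¬ gives 1 − 0.37 = 0.63
(~c -> b): min(1, 1 − 0.63 + 0.27) = 0.64
~(~c -> b): Łukasiewicz ¬ gives 1 − 0.64 = 0.36
((d | ((b | c) & (~d -> b))) | ~(~c -> b)) = max(0.3, 0.36) = 0.36
~a: Łukasiewicz ¬ gives 1 − 0.04 = 0.96
(d & ~a) = min(0.03, 0.96) = 0.03
(((d | ((b | c) & (~d -> b))) | ~(~c -> b)) | (d & ~a)) = max(0.36, 0.03) = 0.36
(((((b -> d) -> a) | b) -> a) -> (((d | ((b | c) & (~d -> b))) | ~(~c -> b)) | (d & ~a))): min(1, 1 − 0.76 + 0.36) = 0.6

0.60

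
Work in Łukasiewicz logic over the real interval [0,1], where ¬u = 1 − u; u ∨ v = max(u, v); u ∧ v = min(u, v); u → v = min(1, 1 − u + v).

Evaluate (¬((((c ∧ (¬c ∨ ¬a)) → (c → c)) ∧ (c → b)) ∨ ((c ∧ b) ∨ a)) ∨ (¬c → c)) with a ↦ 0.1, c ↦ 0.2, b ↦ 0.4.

¬c: Łukasiewicz ¬ gives 1 − 0.2 = 0.8
¬a: Łukasiewicz ¬ gives 1 − 0.1 = 0.9
(¬c ∨ ¬a) = max(0.8, 0.9) = 0.9
(c ∧ (¬c ∨ ¬a)) = min(0.2, 0.9) = 0.2
(c → c): min(1, 1 − 0.2 + 0.2) = 1
((c ∧ (¬c ∨ ¬a)) → (c → c)): min(1, 1 − 0.2 + 1) = 1
(c → b): min(1, 1 − 0.2 + 0.4) = 1
(((c ∧ (¬c ∨ ¬a)) → (c → c)) ∧ (c → b)) = min(1, 1) = 1
(c ∧ b) = min(0.2, 0.4) = 0.2
((c ∧ b) ∨ a) = max(0.2, 0.1) = 0.2
((((c ∧ (¬c ∨ ¬a)) → (c → c)) ∧ (c → b)) ∨ ((c ∧ b) ∨ a)) = max(1, 0.2) = 1
¬((((c ∧ (¬c ∨ ¬a)) → (c → c)) ∧ (c → b)) ∨ ((c ∧ b) ∨ a)): Łukasiewicz ¬ gives 1 − 1 = 0
¬c: Łukasiewicz ¬ gives 1 − 0.2 = 0.8
(¬c → c): min(1, 1 − 0.8 + 0.2) = 0.4
(¬((((c ∧ (¬c ∨ ¬a)) → (c → c)) ∧ (c → b)) ∨ ((c ∧ b) ∨ a)) ∨ (¬c → c)) = max(0, 0.4) = 0.4

0.40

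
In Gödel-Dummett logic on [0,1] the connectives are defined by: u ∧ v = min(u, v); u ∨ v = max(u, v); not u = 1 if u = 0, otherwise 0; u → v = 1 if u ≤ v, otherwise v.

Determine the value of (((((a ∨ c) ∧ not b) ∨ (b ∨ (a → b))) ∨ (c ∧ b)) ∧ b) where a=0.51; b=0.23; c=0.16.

(a ∨ c) = max(0.51, 0.16) = 0.51
not b: Gödel ¬ of 0.23 = 0 (operand ≠ 0)
((a ∨ c) ∧ not b) = min(0.51, 0) = 0
(a → b): 0.51 > 0.23, so result = 0.23
(b ∨ (a → b)) = max(0.23, 0.23) = 0.23
(((a ∨ c) ∧ not b) ∨ (b ∨ (a → b))) = max(0, 0.23) = 0.23
(c ∧ b) = min(0.16, 0.23) = 0.16
((((a ∨ c) ∧ not b) ∨ (b ∨ (a → b))) ∨ (c ∧ b)) = max(0.23, 0.16) = 0.23
(((((a ∨ c) ∧ not b) ∨ (b ∨ (a → b))) ∨ (c ∧ b)) ∧ b) = min(0.23, 0.23) = 0.23

0.23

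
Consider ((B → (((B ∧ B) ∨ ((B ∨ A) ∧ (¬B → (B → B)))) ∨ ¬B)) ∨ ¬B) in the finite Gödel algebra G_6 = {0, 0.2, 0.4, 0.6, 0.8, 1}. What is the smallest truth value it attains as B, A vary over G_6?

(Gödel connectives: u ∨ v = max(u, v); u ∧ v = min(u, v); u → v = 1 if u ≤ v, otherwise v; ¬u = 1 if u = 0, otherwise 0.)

Every assignment gives 1. For instance at B = 0, A = 0:
  (B ∧ B) = min(0, 0) = 0
  (B ∨ A) = max(0, 0) = 0
  ¬B: Gödel ¬ of 0 = 1 (operand is 0)
  (B → B): 0 ≤ 0, so result = 1
  (¬B → (B → B)): 1 ≤ 1, so result = 1
  ((B ∨ A) ∧ (¬B → (B → B))) = min(0, 1) = 0
  ((B ∧ B) ∨ ((B ∨ A) ∧ (¬B → (B → B)))) = max(0, 0) = 0
  ¬B: Gödel ¬ of 0 = 1 (operand is 0)
  (((B ∧ B) ∨ ((B ∨ A) ∧ (¬B → (B → B)))) ∨ ¬B) = max(0, 1) = 1
  (B → (((B ∧ B) ∨ ((B ∨ A) ∧ (¬B → (B → B)))) ∨ ¬B)): 0 ≤ 1, so result = 1
  ¬B: Gödel ¬ of 0 = 1 (operand is 0)
  ((B → (((B ∧ B) ∨ ((B ∨ A) ∧ (¬B → (B → B)))) ∨ ¬B)) ∨ ¬B) = max(1, 1) = 1
All 36 assignments give value 1 — the formula is a G_6-tautology.

1.00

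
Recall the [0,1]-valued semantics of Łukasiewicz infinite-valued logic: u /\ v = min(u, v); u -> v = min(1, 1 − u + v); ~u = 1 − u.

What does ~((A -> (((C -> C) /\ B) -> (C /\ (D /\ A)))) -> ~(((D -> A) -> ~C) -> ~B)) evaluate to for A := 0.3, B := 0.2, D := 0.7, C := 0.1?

0.80

(C -> C): min(1, 1 − 0.1 + 0.1) = 1
((C -> C) /\ B) = min(1, 0.2) = 0.2
(D /\ A) = min(0.7, 0.3) = 0.3
(C /\ (D /\ A)) = min(0.1, 0.3) = 0.1
(((C -> C) /\ B) -> (C /\ (D /\ A))): min(1, 1 − 0.2 + 0.1) = 0.9
(A -> (((C -> C) /\ B) -> (C /\ (D /\ A)))): min(1, 1 − 0.3 + 0.9) = 1
(D -> A): min(1, 1 − 0.7 + 0.3) = 0.6
~C: Łukasiewicz ¬ gives 1 − 0.1 = 0.9
((D -> A) -> ~C): min(1, 1 − 0.6 + 0.9) = 1
~B: Łukasiewicz ¬ gives 1 − 0.2 = 0.8
(((D -> A) -> ~C) -> ~B): min(1, 1 − 1 + 0.8) = 0.8
~(((D -> A) -> ~C) -> ~B): Łukasiewicz ¬ gives 1 − 0.8 = 0.2
((A -> (((C -> C) /\ B) -> (C /\ (D /\ A)))) -> ~(((D -> A) -> ~C) -> ~B)): min(1, 1 − 1 + 0.2) = 0.2
~((A -> (((C -> C) /\ B) -> (C /\ (D /\ A)))) -> ~(((D -> A) -> ~C) -> ~B)): Łukasiewicz ¬ gives 1 − 0.2 = 0.8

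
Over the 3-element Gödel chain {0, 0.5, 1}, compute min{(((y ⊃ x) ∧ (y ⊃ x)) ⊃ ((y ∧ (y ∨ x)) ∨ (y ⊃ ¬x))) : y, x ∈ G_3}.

0.50

The minimum is attained at y = 0.5, x = 0.5:
  (y ⊃ x): 0.5 ≤ 0.5, so result = 1
  (y ⊃ x): 0.5 ≤ 0.5, so result = 1
  ((y ⊃ x) ∧ (y ⊃ x)) = min(1, 1) = 1
  (y ∨ x) = max(0.5, 0.5) = 0.5
  (y ∧ (y ∨ x)) = min(0.5, 0.5) = 0.5
  ¬x: Gödel ¬ of 0.5 = 0 (operand ≠ 0)
  (y ⊃ ¬x): 0.5 > 0, so result = 0
  ((y ∧ (y ∨ x)) ∨ (y ⊃ ¬x)) = max(0.5, 0) = 0.5
  (((y ⊃ x) ∧ (y ⊃ x)) ⊃ ((y ∧ (y ∨ x)) ∨ (y ⊃ ¬x))): 1 > 0.5, so result = 0.5
Checking all 9 assignments confirms none give a value below 0.50.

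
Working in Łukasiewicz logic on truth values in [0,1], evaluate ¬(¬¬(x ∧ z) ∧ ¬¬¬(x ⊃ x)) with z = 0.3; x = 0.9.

(x ∧ z) = min(0.9, 0.3) = 0.3
¬(x ∧ z): Łukasiewicz ¬ gives 1 − 0.3 = 0.7
¬¬(x ∧ z): Łukasiewicz ¬ gives 1 − 0.7 = 0.3
(x ⊃ x): min(1, 1 − 0.9 + 0.9) = 1
¬(x ⊃ x): Łukasiewicz ¬ gives 1 − 1 = 0
¬¬(x ⊃ x): Łukasiewicz ¬ gives 1 − 0 = 1
¬¬¬(x ⊃ x): Łukasiewicz ¬ gives 1 − 1 = 0
(¬¬(x ∧ z) ∧ ¬¬¬(x ⊃ x)) = min(0.3, 0) = 0
¬(¬¬(x ∧ z) ∧ ¬¬¬(x ⊃ x)): Łukasiewicz ¬ gives 1 − 0 = 1

1.00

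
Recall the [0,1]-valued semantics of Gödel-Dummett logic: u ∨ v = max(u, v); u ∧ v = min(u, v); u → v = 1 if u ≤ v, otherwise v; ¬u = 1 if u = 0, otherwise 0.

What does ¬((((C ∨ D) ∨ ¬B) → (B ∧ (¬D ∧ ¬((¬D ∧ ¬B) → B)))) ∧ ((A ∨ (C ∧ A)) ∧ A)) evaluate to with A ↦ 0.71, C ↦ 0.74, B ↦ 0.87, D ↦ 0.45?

1.00

(C ∨ D) = max(0.74, 0.45) = 0.74
¬B: Gödel ¬ of 0.87 = 0 (operand ≠ 0)
((C ∨ D) ∨ ¬B) = max(0.74, 0) = 0.74
¬D: Gödel ¬ of 0.45 = 0 (operand ≠ 0)
¬D: Gödel ¬ of 0.45 = 0 (operand ≠ 0)
¬B: Gödel ¬ of 0.87 = 0 (operand ≠ 0)
(¬D ∧ ¬B) = min(0, 0) = 0
((¬D ∧ ¬B) → B): 0 ≤ 0.87, so result = 1
¬((¬D ∧ ¬B) → B): Gödel ¬ of 1 = 0 (operand ≠ 0)
(¬D ∧ ¬((¬D ∧ ¬B) → B)) = min(0, 0) = 0
(B ∧ (¬D ∧ ¬((¬D ∧ ¬B) → B))) = min(0.87, 0) = 0
(((C ∨ D) ∨ ¬B) → (B ∧ (¬D ∧ ¬((¬D ∧ ¬B) → B)))): 0.74 > 0, so result = 0
(C ∧ A) = min(0.74, 0.71) = 0.71
(A ∨ (C ∧ A)) = max(0.71, 0.71) = 0.71
((A ∨ (C ∧ A)) ∧ A) = min(0.71, 0.71) = 0.71
((((C ∨ D) ∨ ¬B) → (B ∧ (¬D ∧ ¬((¬D ∧ ¬B) → B)))) ∧ ((A ∨ (C ∧ A)) ∧ A)) = min(0, 0.71) = 0
¬((((C ∨ D) ∨ ¬B) → (B ∧ (¬D ∧ ¬((¬D ∧ ¬B) → B)))) ∧ ((A ∨ (C ∧ A)) ∧ A)): Gödel ¬ of 0 = 1 (operand is 0)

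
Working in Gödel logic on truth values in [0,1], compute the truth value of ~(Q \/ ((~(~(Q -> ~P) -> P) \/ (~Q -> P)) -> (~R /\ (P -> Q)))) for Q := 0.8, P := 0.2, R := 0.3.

0.00

~P: Gödel ¬ of 0.2 = 0 (operand ≠ 0)
(Q -> ~P): 0.8 > 0, so result = 0
~(Q -> ~P): Gödel ¬ of 0 = 1 (operand is 0)
(~(Q -> ~P) -> P): 1 > 0.2, so result = 0.2
~(~(Q -> ~P) -> P): Gödel ¬ of 0.2 = 0 (operand ≠ 0)
~Q: Gödel ¬ of 0.8 = 0 (operand ≠ 0)
(~Q -> P): 0 ≤ 0.2, so result = 1
(~(~(Q -> ~P) -> P) \/ (~Q -> P)) = max(0, 1) = 1
~R: Gödel ¬ of 0.3 = 0 (operand ≠ 0)
(P -> Q): 0.2 ≤ 0.8, so result = 1
(~R /\ (P -> Q)) = min(0, 1) = 0
((~(~(Q -> ~P) -> P) \/ (~Q -> P)) -> (~R /\ (P -> Q))): 1 > 0, so result = 0
(Q \/ ((~(~(Q -> ~P) -> P) \/ (~Q -> P)) -> (~R /\ (P -> Q)))) = max(0.8, 0) = 0.8
~(Q \/ ((~(~(Q -> ~P) -> P) \/ (~Q -> P)) -> (~R /\ (P -> Q)))): Gödel ¬ of 0.8 = 0 (operand ≠ 0)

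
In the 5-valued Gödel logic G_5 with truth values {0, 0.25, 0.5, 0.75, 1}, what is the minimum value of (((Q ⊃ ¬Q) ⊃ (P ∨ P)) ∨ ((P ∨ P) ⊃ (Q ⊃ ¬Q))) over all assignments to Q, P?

1.00

Every assignment gives 1. For instance at Q = 0, P = 0:
  ¬Q: Gödel ¬ of 0 = 1 (operand is 0)
  (Q ⊃ ¬Q): 0 ≤ 1, so result = 1
  (P ∨ P) = max(0, 0) = 0
  ((Q ⊃ ¬Q) ⊃ (P ∨ P)): 1 > 0, so result = 0
  (P ∨ P) = max(0, 0) = 0
  ¬Q: Gödel ¬ of 0 = 1 (operand is 0)
  (Q ⊃ ¬Q): 0 ≤ 1, so result = 1
  ((P ∨ P) ⊃ (Q ⊃ ¬Q)): 0 ≤ 1, so result = 1
  (((Q ⊃ ¬Q) ⊃ (P ∨ P)) ∨ ((P ∨ P) ⊃ (Q ⊃ ¬Q))) = max(0, 1) = 1
All 25 assignments give value 1 — the formula is a G_5-tautology.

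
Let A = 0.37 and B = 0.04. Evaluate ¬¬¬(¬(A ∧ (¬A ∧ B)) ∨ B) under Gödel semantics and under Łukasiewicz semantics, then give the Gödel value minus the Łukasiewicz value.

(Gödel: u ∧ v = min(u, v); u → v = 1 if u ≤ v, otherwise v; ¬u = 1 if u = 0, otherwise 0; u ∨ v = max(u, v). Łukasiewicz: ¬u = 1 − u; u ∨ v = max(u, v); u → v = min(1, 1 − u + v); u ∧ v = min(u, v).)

Gödel evaluation:
  ¬A: Gödel ¬ of 0.37 = 0 (operand ≠ 0)
  (¬A ∧ B) = min(0, 0.04) = 0
  (A ∧ (¬A ∧ B)) = min(0.37, 0) = 0
  ¬(A ∧ (¬A ∧ B)): Gödel ¬ of 0 = 1 (operand is 0)
  (¬(A ∧ (¬A ∧ B)) ∨ B) = max(1, 0.04) = 1
  ¬(¬(A ∧ (¬A ∧ B)) ∨ B): Gödel ¬ of 1 = 0 (operand ≠ 0)
  ¬¬(¬(A ∧ (¬A ∧ B)) ∨ B): Gödel ¬ of 0 = 1 (operand is 0)
  ¬¬¬(¬(A ∧ (¬A ∧ B)) ∨ B): Gödel ¬ of 1 = 0 (operand ≠ 0)
  Gödel value = 0
Łukasiewicz evaluation:
  ¬A: Łukasiewicz ¬ gives 1 − 0.37 = 0.63
  (¬A ∧ B) = min(0.63, 0.04) = 0.04
  (A ∧ (¬A ∧ B)) = min(0.37, 0.04) = 0.04
  ¬(A ∧ (¬A ∧ B)): Łukasiewicz ¬ gives 1 − 0.04 = 0.96
  (¬(A ∧ (¬A ∧ B)) ∨ B) = max(0.96, 0.04) = 0.96
  ¬(¬(A ∧ (¬A ∧ B)) ∨ B): Łukasiewicz ¬ gives 1 − 0.96 = 0.04
  ¬¬(¬(A ∧ (¬A ∧ B)) ∨ B): Łukasiewicz ¬ gives 1 − 0.04 = 0.96
  ¬¬¬(¬(A ∧ (¬A ∧ B)) ∨ B): Łukasiewicz ¬ gives 1 − 0.96 = 0.04
  Łukasiewicz value = 0.04
Difference: 0 − 0.04 = -0.04

-0.04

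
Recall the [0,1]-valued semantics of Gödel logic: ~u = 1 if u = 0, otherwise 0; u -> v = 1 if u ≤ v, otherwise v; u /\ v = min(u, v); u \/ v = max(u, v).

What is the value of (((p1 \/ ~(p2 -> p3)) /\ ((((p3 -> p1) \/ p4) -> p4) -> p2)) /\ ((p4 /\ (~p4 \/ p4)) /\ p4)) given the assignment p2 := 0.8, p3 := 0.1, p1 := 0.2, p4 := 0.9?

(p2 -> p3): 0.8 > 0.1, so result = 0.1
~(p2 -> p3): Gödel ¬ of 0.1 = 0 (operand ≠ 0)
(p1 \/ ~(p2 -> p3)) = max(0.2, 0) = 0.2
(p3 -> p1): 0.1 ≤ 0.2, so result = 1
((p3 -> p1) \/ p4) = max(1, 0.9) = 1
(((p3 -> p1) \/ p4) -> p4): 1 > 0.9, so result = 0.9
((((p3 -> p1) \/ p4) -> p4) -> p2): 0.9 > 0.8, so result = 0.8
((p1 \/ ~(p2 -> p3)) /\ ((((p3 -> p1) \/ p4) -> p4) -> p2)) = min(0.2, 0.8) = 0.2
~p4: Gödel ¬ of 0.9 = 0 (operand ≠ 0)
(~p4 \/ p4) = max(0, 0.9) = 0.9
(p4 /\ (~p4 \/ p4)) = min(0.9, 0.9) = 0.9
((p4 /\ (~p4 \/ p4)) /\ p4) = min(0.9, 0.9) = 0.9
(((p1 \/ ~(p2 -> p3)) /\ ((((p3 -> p1) \/ p4) -> p4) -> p2)) /\ ((p4 /\ (~p4 \/ p4)) /\ p4)) = min(0.2, 0.9) = 0.2

0.20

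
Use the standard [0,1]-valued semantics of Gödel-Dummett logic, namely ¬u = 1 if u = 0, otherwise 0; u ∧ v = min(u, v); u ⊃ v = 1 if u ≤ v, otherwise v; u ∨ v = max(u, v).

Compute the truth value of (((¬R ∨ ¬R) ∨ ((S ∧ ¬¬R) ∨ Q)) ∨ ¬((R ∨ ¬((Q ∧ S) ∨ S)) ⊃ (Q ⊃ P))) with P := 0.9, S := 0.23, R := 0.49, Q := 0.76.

¬R: Gödel ¬ of 0.49 = 0 (operand ≠ 0)
¬R: Gödel ¬ of 0.49 = 0 (operand ≠ 0)
(¬R ∨ ¬R) = max(0, 0) = 0
¬R: Gödel ¬ of 0.49 = 0 (operand ≠ 0)
¬¬R: Gödel ¬ of 0 = 1 (operand is 0)
(S ∧ ¬¬R) = min(0.23, 1) = 0.23
((S ∧ ¬¬R) ∨ Q) = max(0.23, 0.76) = 0.76
((¬R ∨ ¬R) ∨ ((S ∧ ¬¬R) ∨ Q)) = max(0, 0.76) = 0.76
(Q ∧ S) = min(0.76, 0.23) = 0.23
((Q ∧ S) ∨ S) = max(0.23, 0.23) = 0.23
¬((Q ∧ S) ∨ S): Gödel ¬ of 0.23 = 0 (operand ≠ 0)
(R ∨ ¬((Q ∧ S) ∨ S)) = max(0.49, 0) = 0.49
(Q ⊃ P): 0.76 ≤ 0.9, so result = 1
((R ∨ ¬((Q ∧ S) ∨ S)) ⊃ (Q ⊃ P)): 0.49 ≤ 1, so result = 1
¬((R ∨ ¬((Q ∧ S) ∨ S)) ⊃ (Q ⊃ P)): Gödel ¬ of 1 = 0 (operand ≠ 0)
(((¬R ∨ ¬R) ∨ ((S ∧ ¬¬R) ∨ Q)) ∨ ¬((R ∨ ¬((Q ∧ S) ∨ S)) ⊃ (Q ⊃ P))) = max(0.76, 0) = 0.76

0.76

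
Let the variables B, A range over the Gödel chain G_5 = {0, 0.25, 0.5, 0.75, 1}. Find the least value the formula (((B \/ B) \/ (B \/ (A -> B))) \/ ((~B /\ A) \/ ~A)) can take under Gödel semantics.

The minimum is attained at B = 0, A = 0.25:
  (B \/ B) = max(0, 0) = 0
  (A -> B): 0.25 > 0, so result = 0
  (B \/ (A -> B)) = max(0, 0) = 0
  ((B \/ B) \/ (B \/ (A -> B))) = max(0, 0) = 0
  ~B: Gödel ¬ of 0 = 1 (operand is 0)
  (~B /\ A) = min(1, 0.25) = 0.25
  ~A: Gödel ¬ of 0.25 = 0 (operand ≠ 0)
  ((~B /\ A) \/ ~A) = max(0.25, 0) = 0.25
  (((B \/ B) \/ (B \/ (A -> B))) \/ ((~B /\ A) \/ ~A)) = max(0, 0.25) = 0.25
Checking all 25 assignments confirms none give a value below 0.25.

0.25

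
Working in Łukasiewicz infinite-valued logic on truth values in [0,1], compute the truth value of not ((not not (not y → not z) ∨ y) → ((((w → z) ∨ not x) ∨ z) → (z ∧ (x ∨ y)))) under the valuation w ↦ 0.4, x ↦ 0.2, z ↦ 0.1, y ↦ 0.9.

not y: Łukasiewicz ¬ gives 1 − 0.9 = 0.1
not z: Łukasiewicz ¬ gives 1 − 0.1 = 0.9
(not y → not z): min(1, 1 − 0.1 + 0.9) = 1
not (not y → not z): Łukasiewicz ¬ gives 1 − 1 = 0
not not (not y → not z): Łukasiewicz ¬ gives 1 − 0 = 1
(not not (not y → not z) ∨ y) = max(1, 0.9) = 1
(w → z): min(1, 1 − 0.4 + 0.1) = 0.7
not x: Łukasiewicz ¬ gives 1 − 0.2 = 0.8
((w → z) ∨ not x) = max(0.7, 0.8) = 0.8
(((w → z) ∨ not x) ∨ z) = max(0.8, 0.1) = 0.8
(x ∨ y) = max(0.2, 0.9) = 0.9
(z ∧ (x ∨ y)) = min(0.1, 0.9) = 0.1
((((w → z) ∨ not x) ∨ z) → (z ∧ (x ∨ y))): min(1, 1 − 0.8 + 0.1) = 0.3
((not not (not y → not z) ∨ y) → ((((w → z) ∨ not x) ∨ z) → (z ∧ (x ∨ y)))): min(1, 1 − 1 + 0.3) = 0.3
not ((not not (not y → not z) ∨ y) → ((((w → z) ∨ not x) ∨ z) → (z ∧ (x ∨ y)))): Łukasiewicz ¬ gives 1 − 0.3 = 0.7

0.70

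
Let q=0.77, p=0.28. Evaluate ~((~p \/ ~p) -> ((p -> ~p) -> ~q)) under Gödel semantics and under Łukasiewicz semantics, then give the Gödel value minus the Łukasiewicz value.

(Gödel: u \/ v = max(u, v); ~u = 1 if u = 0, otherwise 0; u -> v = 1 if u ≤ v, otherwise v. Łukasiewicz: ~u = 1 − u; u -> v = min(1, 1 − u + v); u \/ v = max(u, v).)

Gödel evaluation:
  ~p: Gödel ¬ of 0.28 = 0 (operand ≠ 0)
  ~p: Gödel ¬ of 0.28 = 0 (operand ≠ 0)
  (~p \/ ~p) = max(0, 0) = 0
  ~p: Gödel ¬ of 0.28 = 0 (operand ≠ 0)
  (p -> ~p): 0.28 > 0, so result = 0
  ~q: Gödel ¬ of 0.77 = 0 (operand ≠ 0)
  ((p -> ~p) -> ~q): 0 ≤ 0, so result = 1
  ((~p \/ ~p) -> ((p -> ~p) -> ~q)): 0 ≤ 1, so result = 1
  ~((~p \/ ~p) -> ((p -> ~p) -> ~q)): Gödel ¬ of 1 = 0 (operand ≠ 0)
  Gödel value = 0
Łukasiewicz evaluation:
  ~p: Łukasiewicz ¬ gives 1 − 0.28 = 0.72
  ~p: Łukasiewicz ¬ gives 1 − 0.28 = 0.72
  (~p \/ ~p) = max(0.72, 0.72) = 0.72
  ~p: Łukasiewicz ¬ gives 1 − 0.28 = 0.72
  (p -> ~p): min(1, 1 − 0.28 + 0.72) = 1
  ~q: Łukasiewicz ¬ gives 1 − 0.77 = 0.23
  ((p -> ~p) -> ~q): min(1, 1 − 1 + 0.23) = 0.23
  ((~p \/ ~p) -> ((p -> ~p) -> ~q)): min(1, 1 − 0.72 + 0.23) = 0.51
  ~((~p \/ ~p) -> ((p -> ~p) -> ~q)): Łukasiewicz ¬ gives 1 − 0.51 = 0.49
  Łukasiewicz value = 0.49
Difference: 0 − 0.49 = -0.49

-0.49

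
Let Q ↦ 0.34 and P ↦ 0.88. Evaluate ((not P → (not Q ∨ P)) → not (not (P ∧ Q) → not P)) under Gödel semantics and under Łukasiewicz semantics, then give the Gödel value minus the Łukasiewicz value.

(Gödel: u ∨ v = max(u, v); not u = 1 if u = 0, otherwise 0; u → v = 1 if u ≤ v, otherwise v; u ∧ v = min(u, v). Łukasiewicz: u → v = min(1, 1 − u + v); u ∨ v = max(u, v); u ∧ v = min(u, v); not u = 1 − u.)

Gödel evaluation:
  not P: Gödel ¬ of 0.88 = 0 (operand ≠ 0)
  not Q: Gödel ¬ of 0.34 = 0 (operand ≠ 0)
  (not Q ∨ P) = max(0, 0.88) = 0.88
  (not P → (not Q ∨ P)): 0 ≤ 0.88, so result = 1
  (P ∧ Q) = min(0.88, 0.34) = 0.34
  not (P ∧ Q): Gödel ¬ of 0.34 = 0 (operand ≠ 0)
  not P: Gödel ¬ of 0.88 = 0 (operand ≠ 0)
  (not (P ∧ Q) → not P): 0 ≤ 0, so result = 1
  not (not (P ∧ Q) → not P): Gödel ¬ of 1 = 0 (operand ≠ 0)
  ((not P → (not Q ∨ P)) → not (not (P ∧ Q) → not P)): 1 > 0, so result = 0
  Gödel value = 0
Łukasiewicz evaluation:
  not P: Łukasiewicz ¬ gives 1 − 0.88 = 0.12
  not Q: Łukasiewicz ¬ gives 1 − 0.34 = 0.66
  (not Q ∨ P) = max(0.66, 0.88) = 0.88
  (not P → (not Q ∨ P)): min(1, 1 − 0.12 + 0.88) = 1
  (P ∧ Q) = min(0.88, 0.34) = 0.34
  not (P ∧ Q): Łukasiewicz ¬ gives 1 − 0.34 = 0.66
  not P: Łukasiewicz ¬ gives 1 − 0.88 = 0.12
  (not (P ∧ Q) → not P): min(1, 1 − 0.66 + 0.12) = 0.46
  not (not (P ∧ Q) → not P): Łukasiewicz ¬ gives 1 − 0.46 = 0.54
  ((not P → (not Q ∨ P)) → not (not (P ∧ Q) → not P)): min(1, 1 − 1 + 0.54) = 0.54
  Łukasiewicz value = 0.54
Difference: 0 − 0.54 = -0.54

-0.54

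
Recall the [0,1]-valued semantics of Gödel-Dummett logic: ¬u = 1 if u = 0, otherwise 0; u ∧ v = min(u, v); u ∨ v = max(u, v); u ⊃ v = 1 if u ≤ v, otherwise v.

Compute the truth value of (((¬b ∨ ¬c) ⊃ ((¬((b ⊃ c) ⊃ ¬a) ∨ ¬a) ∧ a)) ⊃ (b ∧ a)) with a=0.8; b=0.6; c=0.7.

0.60

¬b: Gödel ¬ of 0.6 = 0 (operand ≠ 0)
¬c: Gödel ¬ of 0.7 = 0 (operand ≠ 0)
(¬b ∨ ¬c) = max(0, 0) = 0
(b ⊃ c): 0.6 ≤ 0.7, so result = 1
¬a: Gödel ¬ of 0.8 = 0 (operand ≠ 0)
((b ⊃ c) ⊃ ¬a): 1 > 0, so result = 0
¬((b ⊃ c) ⊃ ¬a): Gödel ¬ of 0 = 1 (operand is 0)
¬a: Gödel ¬ of 0.8 = 0 (operand ≠ 0)
(¬((b ⊃ c) ⊃ ¬a) ∨ ¬a) = max(1, 0) = 1
((¬((b ⊃ c) ⊃ ¬a) ∨ ¬a) ∧ a) = min(1, 0.8) = 0.8
((¬b ∨ ¬c) ⊃ ((¬((b ⊃ c) ⊃ ¬a) ∨ ¬a) ∧ a)): 0 ≤ 0.8, so result = 1
(b ∧ a) = min(0.6, 0.8) = 0.6
(((¬b ∨ ¬c) ⊃ ((¬((b ⊃ c) ⊃ ¬a) ∨ ¬a) ∧ a)) ⊃ (b ∧ a)): 1 > 0.6, so result = 0.6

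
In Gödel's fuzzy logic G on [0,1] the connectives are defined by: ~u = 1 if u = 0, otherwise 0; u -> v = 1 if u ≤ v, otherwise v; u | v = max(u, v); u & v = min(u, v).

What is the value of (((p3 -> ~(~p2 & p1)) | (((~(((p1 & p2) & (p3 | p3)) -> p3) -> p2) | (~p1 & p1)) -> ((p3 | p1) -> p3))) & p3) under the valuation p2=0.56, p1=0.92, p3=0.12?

0.12

~p2: Gödel ¬ of 0.56 = 0 (operand ≠ 0)
(~p2 & p1) = min(0, 0.92) = 0
~(~p2 & p1): Gödel ¬ of 0 = 1 (operand is 0)
(p3 -> ~(~p2 & p1)): 0.12 ≤ 1, so result = 1
(p1 & p2) = min(0.92, 0.56) = 0.56
(p3 | p3) = max(0.12, 0.12) = 0.12
((p1 & p2) & (p3 | p3)) = min(0.56, 0.12) = 0.12
(((p1 & p2) & (p3 | p3)) -> p3): 0.12 ≤ 0.12, so result = 1
~(((p1 & p2) & (p3 | p3)) -> p3): Gödel ¬ of 1 = 0 (operand ≠ 0)
(~(((p1 & p2) & (p3 | p3)) -> p3) -> p2): 0 ≤ 0.56, so result = 1
~p1: Gödel ¬ of 0.92 = 0 (operand ≠ 0)
(~p1 & p1) = min(0, 0.92) = 0
((~(((p1 & p2) & (p3 | p3)) -> p3) -> p2) | (~p1 & p1)) = max(1, 0) = 1
(p3 | p1) = max(0.12, 0.92) = 0.92
((p3 | p1) -> p3): 0.92 > 0.12, so result = 0.12
(((~(((p1 & p2) & (p3 | p3)) -> p3) -> p2) | (~p1 & p1)) -> ((p3 | p1) -> p3)): 1 > 0.12, so result = 0.12
((p3 -> ~(~p2 & p1)) | (((~(((p1 & p2) & (p3 | p3)) -> p3) -> p2) | (~p1 & p1)) -> ((p3 | p1) -> p3))) = max(1, 0.12) = 1
(((p3 -> ~(~p2 & p1)) | (((~(((p1 & p2) & (p3 | p3)) -> p3) -> p2) | (~p1 & p1)) -> ((p3 | p1) -> p3))) & p3) = min(1, 0.12) = 0.12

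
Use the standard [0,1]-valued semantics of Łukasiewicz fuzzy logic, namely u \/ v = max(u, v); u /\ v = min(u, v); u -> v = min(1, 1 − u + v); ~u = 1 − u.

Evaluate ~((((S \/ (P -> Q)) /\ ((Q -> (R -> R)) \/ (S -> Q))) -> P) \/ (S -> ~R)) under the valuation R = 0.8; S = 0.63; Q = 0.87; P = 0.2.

(P -> Q): min(1, 1 − 0.2 + 0.87) = 1
(S \/ (P -> Q)) = max(0.63, 1) = 1
(R -> R): min(1, 1 − 0.8 + 0.8) = 1
(Q -> (R -> R)): min(1, 1 − 0.87 + 1) = 1
(S -> Q): min(1, 1 − 0.63 + 0.87) = 1
((Q -> (R -> R)) \/ (S -> Q)) = max(1, 1) = 1
((S \/ (P -> Q)) /\ ((Q -> (R -> R)) \/ (S -> Q))) = min(1, 1) = 1
(((S \/ (P -> Q)) /\ ((Q -> (R -> R)) \/ (S -> Q))) -> P): min(1, 1 − 1 + 0.2) = 0.2
~R: Łukasiewicz ¬ gives 1 − 0.8 = 0.2
(S -> ~R): min(1, 1 − 0.63 + 0.2) = 0.57
((((S \/ (P -> Q)) /\ ((Q -> (R -> R)) \/ (S -> Q))) -> P) \/ (S -> ~R)) = max(0.2, 0.57) = 0.57
~((((S \/ (P -> Q)) /\ ((Q -> (R -> R)) \/ (S -> Q))) -> P) \/ (S -> ~R)): Łukasiewicz ¬ gives 1 − 0.57 = 0.43

0.43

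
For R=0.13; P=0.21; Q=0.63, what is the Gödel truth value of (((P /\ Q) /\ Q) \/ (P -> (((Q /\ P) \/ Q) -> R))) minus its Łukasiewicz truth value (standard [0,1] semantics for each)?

Gödel evaluation:
  (P /\ Q) = min(0.21, 0.63) = 0.21
  ((P /\ Q) /\ Q) = min(0.21, 0.63) = 0.21
  (Q /\ P) = min(0.63, 0.21) = 0.21
  ((Q /\ P) \/ Q) = max(0.21, 0.63) = 0.63
  (((Q /\ P) \/ Q) -> R): 0.63 > 0.13, so result = 0.13
  (P -> (((Q /\ P) \/ Q) -> R)): 0.21 > 0.13, so result = 0.13
  (((P /\ Q) /\ Q) \/ (P -> (((Q /\ P) \/ Q) -> R))) = max(0.21, 0.13) = 0.21
  Gödel value = 0.21
Łukasiewicz evaluation:
  (P /\ Q) = min(0.21, 0.63) = 0.21
  ((P /\ Q) /\ Q) = min(0.21, 0.63) = 0.21
  (Q /\ P) = min(0.63, 0.21) = 0.21
  ((Q /\ P) \/ Q) = max(0.21, 0.63) = 0.63
  (((Q /\ P) \/ Q) -> R): min(1, 1 − 0.63 + 0.13) = 0.5
  (P -> (((Q /\ P) \/ Q) -> R)): min(1, 1 − 0.21 + 0.5) = 1
  (((P /\ Q) /\ Q) \/ (P -> (((Q /\ P) \/ Q) -> R))) = max(0.21, 1) = 1
  Łukasiewicz value = 1
Difference: 0.21 − 1 = -0.79

-0.79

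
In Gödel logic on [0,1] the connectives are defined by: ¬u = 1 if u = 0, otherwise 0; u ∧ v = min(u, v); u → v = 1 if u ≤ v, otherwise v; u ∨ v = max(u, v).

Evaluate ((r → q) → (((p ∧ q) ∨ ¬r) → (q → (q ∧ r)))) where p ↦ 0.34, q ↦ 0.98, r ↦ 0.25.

(r → q): 0.25 ≤ 0.98, so result = 1
(p ∧ q) = min(0.34, 0.98) = 0.34
¬r: Gödel ¬ of 0.25 = 0 (operand ≠ 0)
((p ∧ q) ∨ ¬r) = max(0.34, 0) = 0.34
(q ∧ r) = min(0.98, 0.25) = 0.25
(q → (q ∧ r)): 0.98 > 0.25, so result = 0.25
(((p ∧ q) ∨ ¬r) → (q → (q ∧ r))): 0.34 > 0.25, so result = 0.25
((r → q) → (((p ∧ q) ∨ ¬r) → (q → (q ∧ r)))): 1 > 0.25, so result = 0.25

0.25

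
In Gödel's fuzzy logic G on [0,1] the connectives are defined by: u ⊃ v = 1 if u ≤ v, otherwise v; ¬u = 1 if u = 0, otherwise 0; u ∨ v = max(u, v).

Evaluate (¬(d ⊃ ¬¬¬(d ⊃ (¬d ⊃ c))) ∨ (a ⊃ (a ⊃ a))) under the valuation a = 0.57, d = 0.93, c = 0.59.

1.00

¬d: Gödel ¬ of 0.93 = 0 (operand ≠ 0)
(¬d ⊃ c): 0 ≤ 0.59, so result = 1
(d ⊃ (¬d ⊃ c)): 0.93 ≤ 1, so result = 1
¬(d ⊃ (¬d ⊃ c)): Gödel ¬ of 1 = 0 (operand ≠ 0)
¬¬(d ⊃ (¬d ⊃ c)): Gödel ¬ of 0 = 1 (operand is 0)
¬¬¬(d ⊃ (¬d ⊃ c)): Gödel ¬ of 1 = 0 (operand ≠ 0)
(d ⊃ ¬¬¬(d ⊃ (¬d ⊃ c))): 0.93 > 0, so result = 0
¬(d ⊃ ¬¬¬(d ⊃ (¬d ⊃ c))): Gödel ¬ of 0 = 1 (operand is 0)
(a ⊃ a): 0.57 ≤ 0.57, so result = 1
(a ⊃ (a ⊃ a)): 0.57 ≤ 1, so result = 1
(¬(d ⊃ ¬¬¬(d ⊃ (¬d ⊃ c))) ∨ (a ⊃ (a ⊃ a))) = max(1, 1) = 1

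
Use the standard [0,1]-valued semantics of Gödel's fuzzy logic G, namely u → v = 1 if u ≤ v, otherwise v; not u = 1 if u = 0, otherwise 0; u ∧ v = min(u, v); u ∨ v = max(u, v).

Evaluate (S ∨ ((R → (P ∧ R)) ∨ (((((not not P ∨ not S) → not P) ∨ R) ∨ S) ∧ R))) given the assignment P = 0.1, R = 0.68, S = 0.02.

0.68

(P ∧ R) = min(0.1, 0.68) = 0.1
(R → (P ∧ R)): 0.68 > 0.1, so result = 0.1
not P: Gödel ¬ of 0.1 = 0 (operand ≠ 0)
not not P: Gödel ¬ of 0 = 1 (operand is 0)
not S: Gödel ¬ of 0.02 = 0 (operand ≠ 0)
(not not P ∨ not S) = max(1, 0) = 1
not P: Gödel ¬ of 0.1 = 0 (operand ≠ 0)
((not not P ∨ not S) → not P): 1 > 0, so result = 0
(((not not P ∨ not S) → not P) ∨ R) = max(0, 0.68) = 0.68
((((not not P ∨ not S) → not P) ∨ R) ∨ S) = max(0.68, 0.02) = 0.68
(((((not not P ∨ not S) → not P) ∨ R) ∨ S) ∧ R) = min(0.68, 0.68) = 0.68
((R → (P ∧ R)) ∨ (((((not not P ∨ not S) → not P) ∨ R) ∨ S) ∧ R)) = max(0.1, 0.68) = 0.68
(S ∨ ((R → (P ∧ R)) ∨ (((((not not P ∨ not S) → not P) ∨ R) ∨ S) ∧ R))) = max(0.02, 0.68) = 0.68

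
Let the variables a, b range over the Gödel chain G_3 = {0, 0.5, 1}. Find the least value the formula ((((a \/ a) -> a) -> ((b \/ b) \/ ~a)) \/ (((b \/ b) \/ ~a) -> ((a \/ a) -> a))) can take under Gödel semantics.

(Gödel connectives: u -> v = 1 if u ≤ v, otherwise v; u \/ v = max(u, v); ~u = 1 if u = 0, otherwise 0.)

1.00

Every assignment gives 1. For instance at a = 0, b = 0:
  (a \/ a) = max(0, 0) = 0
  ((a \/ a) -> a): 0 ≤ 0, so result = 1
  (b \/ b) = max(0, 0) = 0
  ~a: Gödel ¬ of 0 = 1 (operand is 0)
  ((b \/ b) \/ ~a) = max(0, 1) = 1
  (((a \/ a) -> a) -> ((b \/ b) \/ ~a)): 1 ≤ 1, so result = 1
  (b \/ b) = max(0, 0) = 0
  ~a: Gödel ¬ of 0 = 1 (operand is 0)
  ((b \/ b) \/ ~a) = max(0, 1) = 1
  (a \/ a) = max(0, 0) = 0
  ((a \/ a) -> a): 0 ≤ 0, so result = 1
  (((b \/ b) \/ ~a) -> ((a \/ a) -> a)): 1 ≤ 1, so result = 1
  ((((a \/ a) -> a) -> ((b \/ b) \/ ~a)) \/ (((b \/ b) \/ ~a) -> ((a \/ a) -> a))) = max(1, 1) = 1
All 9 assignments give value 1 — the formula is a G_3-tautology.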